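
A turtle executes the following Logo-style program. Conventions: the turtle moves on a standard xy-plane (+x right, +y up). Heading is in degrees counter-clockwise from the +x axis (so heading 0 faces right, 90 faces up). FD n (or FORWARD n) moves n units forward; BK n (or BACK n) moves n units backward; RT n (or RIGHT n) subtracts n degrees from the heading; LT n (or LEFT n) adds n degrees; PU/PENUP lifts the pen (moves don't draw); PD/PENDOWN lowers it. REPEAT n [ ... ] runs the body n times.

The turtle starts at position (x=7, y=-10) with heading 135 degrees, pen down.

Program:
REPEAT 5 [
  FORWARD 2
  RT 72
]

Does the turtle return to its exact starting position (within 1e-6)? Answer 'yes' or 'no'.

Executing turtle program step by step:
Start: pos=(7,-10), heading=135, pen down
REPEAT 5 [
  -- iteration 1/5 --
  FD 2: (7,-10) -> (5.586,-8.586) [heading=135, draw]
  RT 72: heading 135 -> 63
  -- iteration 2/5 --
  FD 2: (5.586,-8.586) -> (6.494,-6.804) [heading=63, draw]
  RT 72: heading 63 -> 351
  -- iteration 3/5 --
  FD 2: (6.494,-6.804) -> (8.469,-7.117) [heading=351, draw]
  RT 72: heading 351 -> 279
  -- iteration 4/5 --
  FD 2: (8.469,-7.117) -> (8.782,-9.092) [heading=279, draw]
  RT 72: heading 279 -> 207
  -- iteration 5/5 --
  FD 2: (8.782,-9.092) -> (7,-10) [heading=207, draw]
  RT 72: heading 207 -> 135
]
Final: pos=(7,-10), heading=135, 5 segment(s) drawn

Start position: (7, -10)
Final position: (7, -10)
Distance = 0; < 1e-6 -> CLOSED

Answer: yes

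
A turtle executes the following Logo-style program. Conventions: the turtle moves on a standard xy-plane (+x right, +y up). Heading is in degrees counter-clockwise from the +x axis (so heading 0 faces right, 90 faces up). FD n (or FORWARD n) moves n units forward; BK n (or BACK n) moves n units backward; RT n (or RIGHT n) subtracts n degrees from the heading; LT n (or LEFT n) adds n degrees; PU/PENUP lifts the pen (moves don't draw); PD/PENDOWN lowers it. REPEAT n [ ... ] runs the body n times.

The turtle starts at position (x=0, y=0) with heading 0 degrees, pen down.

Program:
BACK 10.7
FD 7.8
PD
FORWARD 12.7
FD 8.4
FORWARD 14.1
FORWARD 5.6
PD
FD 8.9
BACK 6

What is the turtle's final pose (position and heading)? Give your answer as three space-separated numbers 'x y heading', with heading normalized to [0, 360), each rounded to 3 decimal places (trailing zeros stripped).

Answer: 40.8 0 0

Derivation:
Executing turtle program step by step:
Start: pos=(0,0), heading=0, pen down
BK 10.7: (0,0) -> (-10.7,0) [heading=0, draw]
FD 7.8: (-10.7,0) -> (-2.9,0) [heading=0, draw]
PD: pen down
FD 12.7: (-2.9,0) -> (9.8,0) [heading=0, draw]
FD 8.4: (9.8,0) -> (18.2,0) [heading=0, draw]
FD 14.1: (18.2,0) -> (32.3,0) [heading=0, draw]
FD 5.6: (32.3,0) -> (37.9,0) [heading=0, draw]
PD: pen down
FD 8.9: (37.9,0) -> (46.8,0) [heading=0, draw]
BK 6: (46.8,0) -> (40.8,0) [heading=0, draw]
Final: pos=(40.8,0), heading=0, 8 segment(s) drawn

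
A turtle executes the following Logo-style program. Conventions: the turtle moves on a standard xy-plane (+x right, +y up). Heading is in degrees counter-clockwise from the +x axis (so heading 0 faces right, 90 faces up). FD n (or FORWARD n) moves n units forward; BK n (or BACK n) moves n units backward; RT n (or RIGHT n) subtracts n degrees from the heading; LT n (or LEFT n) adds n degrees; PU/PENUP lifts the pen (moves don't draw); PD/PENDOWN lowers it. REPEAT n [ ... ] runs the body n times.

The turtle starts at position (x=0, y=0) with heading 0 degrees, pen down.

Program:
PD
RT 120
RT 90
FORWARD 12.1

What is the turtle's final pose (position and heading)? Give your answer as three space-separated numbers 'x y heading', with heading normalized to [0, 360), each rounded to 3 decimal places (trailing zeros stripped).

Executing turtle program step by step:
Start: pos=(0,0), heading=0, pen down
PD: pen down
RT 120: heading 0 -> 240
RT 90: heading 240 -> 150
FD 12.1: (0,0) -> (-10.479,6.05) [heading=150, draw]
Final: pos=(-10.479,6.05), heading=150, 1 segment(s) drawn

Answer: -10.479 6.05 150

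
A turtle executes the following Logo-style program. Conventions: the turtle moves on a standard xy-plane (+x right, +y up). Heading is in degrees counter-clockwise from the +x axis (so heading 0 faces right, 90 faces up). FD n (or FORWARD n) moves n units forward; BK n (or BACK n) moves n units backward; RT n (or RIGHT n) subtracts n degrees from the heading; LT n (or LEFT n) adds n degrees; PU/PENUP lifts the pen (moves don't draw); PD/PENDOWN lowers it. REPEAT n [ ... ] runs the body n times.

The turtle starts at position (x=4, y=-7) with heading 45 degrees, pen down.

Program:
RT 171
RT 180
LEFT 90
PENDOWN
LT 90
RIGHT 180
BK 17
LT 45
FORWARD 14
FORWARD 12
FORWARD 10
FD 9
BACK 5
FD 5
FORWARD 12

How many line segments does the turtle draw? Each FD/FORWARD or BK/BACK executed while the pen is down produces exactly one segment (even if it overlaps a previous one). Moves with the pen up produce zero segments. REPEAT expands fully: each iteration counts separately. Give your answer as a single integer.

Answer: 8

Derivation:
Executing turtle program step by step:
Start: pos=(4,-7), heading=45, pen down
RT 171: heading 45 -> 234
RT 180: heading 234 -> 54
LT 90: heading 54 -> 144
PD: pen down
LT 90: heading 144 -> 234
RT 180: heading 234 -> 54
BK 17: (4,-7) -> (-5.992,-20.753) [heading=54, draw]
LT 45: heading 54 -> 99
FD 14: (-5.992,-20.753) -> (-8.182,-6.926) [heading=99, draw]
FD 12: (-8.182,-6.926) -> (-10.06,4.927) [heading=99, draw]
FD 10: (-10.06,4.927) -> (-11.624,14.803) [heading=99, draw]
FD 9: (-11.624,14.803) -> (-13.032,23.693) [heading=99, draw]
BK 5: (-13.032,23.693) -> (-12.25,18.754) [heading=99, draw]
FD 5: (-12.25,18.754) -> (-13.032,23.693) [heading=99, draw]
FD 12: (-13.032,23.693) -> (-14.909,35.545) [heading=99, draw]
Final: pos=(-14.909,35.545), heading=99, 8 segment(s) drawn
Segments drawn: 8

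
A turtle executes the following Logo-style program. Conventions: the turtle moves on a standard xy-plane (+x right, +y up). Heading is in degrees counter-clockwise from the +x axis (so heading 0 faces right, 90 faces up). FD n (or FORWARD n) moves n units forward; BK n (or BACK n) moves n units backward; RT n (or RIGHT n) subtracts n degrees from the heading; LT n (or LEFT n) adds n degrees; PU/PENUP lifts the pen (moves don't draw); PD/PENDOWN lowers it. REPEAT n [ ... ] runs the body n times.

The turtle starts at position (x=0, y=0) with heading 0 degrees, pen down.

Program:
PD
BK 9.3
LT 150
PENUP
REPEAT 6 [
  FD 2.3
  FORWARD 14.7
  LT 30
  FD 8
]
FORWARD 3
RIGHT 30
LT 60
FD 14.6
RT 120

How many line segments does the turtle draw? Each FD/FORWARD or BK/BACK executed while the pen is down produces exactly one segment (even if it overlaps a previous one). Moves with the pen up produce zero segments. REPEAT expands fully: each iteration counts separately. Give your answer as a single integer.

Executing turtle program step by step:
Start: pos=(0,0), heading=0, pen down
PD: pen down
BK 9.3: (0,0) -> (-9.3,0) [heading=0, draw]
LT 150: heading 0 -> 150
PU: pen up
REPEAT 6 [
  -- iteration 1/6 --
  FD 2.3: (-9.3,0) -> (-11.292,1.15) [heading=150, move]
  FD 14.7: (-11.292,1.15) -> (-24.022,8.5) [heading=150, move]
  LT 30: heading 150 -> 180
  FD 8: (-24.022,8.5) -> (-32.022,8.5) [heading=180, move]
  -- iteration 2/6 --
  FD 2.3: (-32.022,8.5) -> (-34.322,8.5) [heading=180, move]
  FD 14.7: (-34.322,8.5) -> (-49.022,8.5) [heading=180, move]
  LT 30: heading 180 -> 210
  FD 8: (-49.022,8.5) -> (-55.951,4.5) [heading=210, move]
  -- iteration 3/6 --
  FD 2.3: (-55.951,4.5) -> (-57.942,3.35) [heading=210, move]
  FD 14.7: (-57.942,3.35) -> (-70.673,-4) [heading=210, move]
  LT 30: heading 210 -> 240
  FD 8: (-70.673,-4) -> (-74.673,-10.928) [heading=240, move]
  -- iteration 4/6 --
  FD 2.3: (-74.673,-10.928) -> (-75.823,-12.92) [heading=240, move]
  FD 14.7: (-75.823,-12.92) -> (-83.173,-25.651) [heading=240, move]
  LT 30: heading 240 -> 270
  FD 8: (-83.173,-25.651) -> (-83.173,-33.651) [heading=270, move]
  -- iteration 5/6 --
  FD 2.3: (-83.173,-33.651) -> (-83.173,-35.951) [heading=270, move]
  FD 14.7: (-83.173,-35.951) -> (-83.173,-50.651) [heading=270, move]
  LT 30: heading 270 -> 300
  FD 8: (-83.173,-50.651) -> (-79.173,-57.579) [heading=300, move]
  -- iteration 6/6 --
  FD 2.3: (-79.173,-57.579) -> (-78.023,-59.571) [heading=300, move]
  FD 14.7: (-78.023,-59.571) -> (-70.673,-72.301) [heading=300, move]
  LT 30: heading 300 -> 330
  FD 8: (-70.673,-72.301) -> (-63.745,-76.301) [heading=330, move]
]
FD 3: (-63.745,-76.301) -> (-61.147,-77.801) [heading=330, move]
RT 30: heading 330 -> 300
LT 60: heading 300 -> 0
FD 14.6: (-61.147,-77.801) -> (-46.547,-77.801) [heading=0, move]
RT 120: heading 0 -> 240
Final: pos=(-46.547,-77.801), heading=240, 1 segment(s) drawn
Segments drawn: 1

Answer: 1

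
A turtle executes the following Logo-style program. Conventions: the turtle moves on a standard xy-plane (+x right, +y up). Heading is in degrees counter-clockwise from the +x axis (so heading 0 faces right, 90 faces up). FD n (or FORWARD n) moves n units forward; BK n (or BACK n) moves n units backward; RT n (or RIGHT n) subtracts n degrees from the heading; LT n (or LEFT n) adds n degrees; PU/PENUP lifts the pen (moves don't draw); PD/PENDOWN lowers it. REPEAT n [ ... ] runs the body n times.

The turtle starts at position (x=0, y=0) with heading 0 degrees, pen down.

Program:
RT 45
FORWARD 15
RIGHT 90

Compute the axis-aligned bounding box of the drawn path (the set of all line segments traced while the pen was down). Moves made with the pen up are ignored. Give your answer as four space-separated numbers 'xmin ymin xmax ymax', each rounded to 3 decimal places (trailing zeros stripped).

Answer: 0 -10.607 10.607 0

Derivation:
Executing turtle program step by step:
Start: pos=(0,0), heading=0, pen down
RT 45: heading 0 -> 315
FD 15: (0,0) -> (10.607,-10.607) [heading=315, draw]
RT 90: heading 315 -> 225
Final: pos=(10.607,-10.607), heading=225, 1 segment(s) drawn

Segment endpoints: x in {0, 10.607}, y in {-10.607, 0}
xmin=0, ymin=-10.607, xmax=10.607, ymax=0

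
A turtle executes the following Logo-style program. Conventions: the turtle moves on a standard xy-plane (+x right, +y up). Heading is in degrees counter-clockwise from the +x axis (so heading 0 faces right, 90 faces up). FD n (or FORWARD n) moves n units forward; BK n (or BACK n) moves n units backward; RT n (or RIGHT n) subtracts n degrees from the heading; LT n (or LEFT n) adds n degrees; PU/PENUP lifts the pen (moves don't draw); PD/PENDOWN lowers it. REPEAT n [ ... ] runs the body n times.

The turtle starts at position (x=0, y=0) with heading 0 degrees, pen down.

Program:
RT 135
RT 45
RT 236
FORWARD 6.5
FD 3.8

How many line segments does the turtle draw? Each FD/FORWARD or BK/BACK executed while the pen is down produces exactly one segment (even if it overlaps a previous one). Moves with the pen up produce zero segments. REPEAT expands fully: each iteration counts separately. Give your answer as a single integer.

Executing turtle program step by step:
Start: pos=(0,0), heading=0, pen down
RT 135: heading 0 -> 225
RT 45: heading 225 -> 180
RT 236: heading 180 -> 304
FD 6.5: (0,0) -> (3.635,-5.389) [heading=304, draw]
FD 3.8: (3.635,-5.389) -> (5.76,-8.539) [heading=304, draw]
Final: pos=(5.76,-8.539), heading=304, 2 segment(s) drawn
Segments drawn: 2

Answer: 2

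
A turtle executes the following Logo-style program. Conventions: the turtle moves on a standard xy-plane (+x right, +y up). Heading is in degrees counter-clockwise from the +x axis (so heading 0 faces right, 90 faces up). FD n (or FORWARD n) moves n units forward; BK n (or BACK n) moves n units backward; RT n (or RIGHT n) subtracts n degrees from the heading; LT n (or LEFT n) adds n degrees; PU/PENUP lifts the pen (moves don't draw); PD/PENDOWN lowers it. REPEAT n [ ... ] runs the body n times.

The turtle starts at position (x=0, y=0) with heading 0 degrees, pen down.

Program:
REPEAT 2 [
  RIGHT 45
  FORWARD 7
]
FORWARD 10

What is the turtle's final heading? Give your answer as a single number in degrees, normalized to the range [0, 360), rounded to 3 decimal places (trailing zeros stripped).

Answer: 270

Derivation:
Executing turtle program step by step:
Start: pos=(0,0), heading=0, pen down
REPEAT 2 [
  -- iteration 1/2 --
  RT 45: heading 0 -> 315
  FD 7: (0,0) -> (4.95,-4.95) [heading=315, draw]
  -- iteration 2/2 --
  RT 45: heading 315 -> 270
  FD 7: (4.95,-4.95) -> (4.95,-11.95) [heading=270, draw]
]
FD 10: (4.95,-11.95) -> (4.95,-21.95) [heading=270, draw]
Final: pos=(4.95,-21.95), heading=270, 3 segment(s) drawn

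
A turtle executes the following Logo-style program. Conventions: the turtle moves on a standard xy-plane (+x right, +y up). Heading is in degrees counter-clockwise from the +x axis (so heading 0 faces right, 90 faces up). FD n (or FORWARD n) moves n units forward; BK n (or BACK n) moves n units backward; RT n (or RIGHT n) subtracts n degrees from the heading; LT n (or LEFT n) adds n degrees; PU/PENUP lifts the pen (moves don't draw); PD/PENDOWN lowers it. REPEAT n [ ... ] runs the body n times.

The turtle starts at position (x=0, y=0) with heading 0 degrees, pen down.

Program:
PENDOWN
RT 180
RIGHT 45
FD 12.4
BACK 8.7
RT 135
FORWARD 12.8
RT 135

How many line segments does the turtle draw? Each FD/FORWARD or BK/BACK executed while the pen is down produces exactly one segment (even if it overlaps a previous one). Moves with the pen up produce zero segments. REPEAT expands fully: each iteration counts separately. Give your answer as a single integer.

Executing turtle program step by step:
Start: pos=(0,0), heading=0, pen down
PD: pen down
RT 180: heading 0 -> 180
RT 45: heading 180 -> 135
FD 12.4: (0,0) -> (-8.768,8.768) [heading=135, draw]
BK 8.7: (-8.768,8.768) -> (-2.616,2.616) [heading=135, draw]
RT 135: heading 135 -> 0
FD 12.8: (-2.616,2.616) -> (10.184,2.616) [heading=0, draw]
RT 135: heading 0 -> 225
Final: pos=(10.184,2.616), heading=225, 3 segment(s) drawn
Segments drawn: 3

Answer: 3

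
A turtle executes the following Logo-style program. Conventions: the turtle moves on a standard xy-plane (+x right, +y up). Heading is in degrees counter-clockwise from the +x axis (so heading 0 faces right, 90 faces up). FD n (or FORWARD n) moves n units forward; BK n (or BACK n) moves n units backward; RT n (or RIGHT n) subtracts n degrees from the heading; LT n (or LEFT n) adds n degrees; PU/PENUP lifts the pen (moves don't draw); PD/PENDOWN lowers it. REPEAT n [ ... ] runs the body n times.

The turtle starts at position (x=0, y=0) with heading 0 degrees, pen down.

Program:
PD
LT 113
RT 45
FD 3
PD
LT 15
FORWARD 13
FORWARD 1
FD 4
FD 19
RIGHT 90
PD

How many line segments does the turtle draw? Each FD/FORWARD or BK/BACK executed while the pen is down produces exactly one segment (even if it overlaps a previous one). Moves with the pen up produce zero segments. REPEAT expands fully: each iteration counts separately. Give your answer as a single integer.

Answer: 5

Derivation:
Executing turtle program step by step:
Start: pos=(0,0), heading=0, pen down
PD: pen down
LT 113: heading 0 -> 113
RT 45: heading 113 -> 68
FD 3: (0,0) -> (1.124,2.782) [heading=68, draw]
PD: pen down
LT 15: heading 68 -> 83
FD 13: (1.124,2.782) -> (2.708,15.685) [heading=83, draw]
FD 1: (2.708,15.685) -> (2.83,16.677) [heading=83, draw]
FD 4: (2.83,16.677) -> (3.317,20.647) [heading=83, draw]
FD 19: (3.317,20.647) -> (5.633,39.506) [heading=83, draw]
RT 90: heading 83 -> 353
PD: pen down
Final: pos=(5.633,39.506), heading=353, 5 segment(s) drawn
Segments drawn: 5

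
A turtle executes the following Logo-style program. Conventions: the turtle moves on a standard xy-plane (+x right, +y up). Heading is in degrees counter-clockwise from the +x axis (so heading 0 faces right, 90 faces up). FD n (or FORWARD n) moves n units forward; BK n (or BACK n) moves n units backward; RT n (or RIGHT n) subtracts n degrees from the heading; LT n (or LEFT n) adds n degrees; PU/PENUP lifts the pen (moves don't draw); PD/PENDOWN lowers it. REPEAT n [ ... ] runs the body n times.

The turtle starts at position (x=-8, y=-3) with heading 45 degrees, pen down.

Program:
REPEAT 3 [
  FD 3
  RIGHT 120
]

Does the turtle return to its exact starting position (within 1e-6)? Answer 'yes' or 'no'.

Answer: yes

Derivation:
Executing turtle program step by step:
Start: pos=(-8,-3), heading=45, pen down
REPEAT 3 [
  -- iteration 1/3 --
  FD 3: (-8,-3) -> (-5.879,-0.879) [heading=45, draw]
  RT 120: heading 45 -> 285
  -- iteration 2/3 --
  FD 3: (-5.879,-0.879) -> (-5.102,-3.776) [heading=285, draw]
  RT 120: heading 285 -> 165
  -- iteration 3/3 --
  FD 3: (-5.102,-3.776) -> (-8,-3) [heading=165, draw]
  RT 120: heading 165 -> 45
]
Final: pos=(-8,-3), heading=45, 3 segment(s) drawn

Start position: (-8, -3)
Final position: (-8, -3)
Distance = 0; < 1e-6 -> CLOSED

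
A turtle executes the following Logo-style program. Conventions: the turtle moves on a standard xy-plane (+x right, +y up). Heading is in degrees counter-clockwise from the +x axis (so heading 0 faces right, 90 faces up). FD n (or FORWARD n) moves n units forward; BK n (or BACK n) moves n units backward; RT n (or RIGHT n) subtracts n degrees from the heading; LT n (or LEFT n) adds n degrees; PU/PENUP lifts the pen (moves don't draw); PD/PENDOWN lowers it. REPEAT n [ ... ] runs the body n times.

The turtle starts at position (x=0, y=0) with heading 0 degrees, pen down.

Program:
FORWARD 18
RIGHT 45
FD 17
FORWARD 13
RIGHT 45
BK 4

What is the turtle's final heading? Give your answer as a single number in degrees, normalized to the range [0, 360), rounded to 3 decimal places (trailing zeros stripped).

Answer: 270

Derivation:
Executing turtle program step by step:
Start: pos=(0,0), heading=0, pen down
FD 18: (0,0) -> (18,0) [heading=0, draw]
RT 45: heading 0 -> 315
FD 17: (18,0) -> (30.021,-12.021) [heading=315, draw]
FD 13: (30.021,-12.021) -> (39.213,-21.213) [heading=315, draw]
RT 45: heading 315 -> 270
BK 4: (39.213,-21.213) -> (39.213,-17.213) [heading=270, draw]
Final: pos=(39.213,-17.213), heading=270, 4 segment(s) drawn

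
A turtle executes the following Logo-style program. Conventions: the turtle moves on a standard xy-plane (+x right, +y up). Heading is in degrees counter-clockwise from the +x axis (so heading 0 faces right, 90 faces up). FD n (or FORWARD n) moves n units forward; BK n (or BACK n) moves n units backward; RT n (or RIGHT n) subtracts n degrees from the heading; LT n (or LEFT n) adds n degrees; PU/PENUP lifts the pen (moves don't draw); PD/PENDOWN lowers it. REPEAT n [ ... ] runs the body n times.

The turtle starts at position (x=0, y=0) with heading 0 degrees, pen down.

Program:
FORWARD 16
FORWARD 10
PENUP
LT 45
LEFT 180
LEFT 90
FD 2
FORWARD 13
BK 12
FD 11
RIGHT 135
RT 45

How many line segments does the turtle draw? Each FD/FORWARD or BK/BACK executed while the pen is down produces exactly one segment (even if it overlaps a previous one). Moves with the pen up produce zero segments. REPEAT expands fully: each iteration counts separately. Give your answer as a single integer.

Answer: 2

Derivation:
Executing turtle program step by step:
Start: pos=(0,0), heading=0, pen down
FD 16: (0,0) -> (16,0) [heading=0, draw]
FD 10: (16,0) -> (26,0) [heading=0, draw]
PU: pen up
LT 45: heading 0 -> 45
LT 180: heading 45 -> 225
LT 90: heading 225 -> 315
FD 2: (26,0) -> (27.414,-1.414) [heading=315, move]
FD 13: (27.414,-1.414) -> (36.607,-10.607) [heading=315, move]
BK 12: (36.607,-10.607) -> (28.121,-2.121) [heading=315, move]
FD 11: (28.121,-2.121) -> (35.899,-9.899) [heading=315, move]
RT 135: heading 315 -> 180
RT 45: heading 180 -> 135
Final: pos=(35.899,-9.899), heading=135, 2 segment(s) drawn
Segments drawn: 2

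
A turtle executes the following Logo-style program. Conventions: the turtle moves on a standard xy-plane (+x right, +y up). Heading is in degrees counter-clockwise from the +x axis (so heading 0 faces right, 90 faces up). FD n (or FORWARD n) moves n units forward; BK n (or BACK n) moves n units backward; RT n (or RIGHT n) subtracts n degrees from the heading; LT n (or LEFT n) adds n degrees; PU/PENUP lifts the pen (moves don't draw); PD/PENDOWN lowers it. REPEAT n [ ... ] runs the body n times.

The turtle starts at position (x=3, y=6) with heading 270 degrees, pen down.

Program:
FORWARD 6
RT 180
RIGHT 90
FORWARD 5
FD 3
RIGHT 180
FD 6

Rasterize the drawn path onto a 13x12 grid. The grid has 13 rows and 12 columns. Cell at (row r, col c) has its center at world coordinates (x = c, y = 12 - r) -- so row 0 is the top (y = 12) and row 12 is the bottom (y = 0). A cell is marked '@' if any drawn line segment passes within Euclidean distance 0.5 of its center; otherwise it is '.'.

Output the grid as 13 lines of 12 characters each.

Segment 0: (3,6) -> (3,0)
Segment 1: (3,0) -> (8,0)
Segment 2: (8,0) -> (11,0)
Segment 3: (11,0) -> (5,-0)

Answer: ............
............
............
............
............
............
...@........
...@........
...@........
...@........
...@........
...@........
...@@@@@@@@@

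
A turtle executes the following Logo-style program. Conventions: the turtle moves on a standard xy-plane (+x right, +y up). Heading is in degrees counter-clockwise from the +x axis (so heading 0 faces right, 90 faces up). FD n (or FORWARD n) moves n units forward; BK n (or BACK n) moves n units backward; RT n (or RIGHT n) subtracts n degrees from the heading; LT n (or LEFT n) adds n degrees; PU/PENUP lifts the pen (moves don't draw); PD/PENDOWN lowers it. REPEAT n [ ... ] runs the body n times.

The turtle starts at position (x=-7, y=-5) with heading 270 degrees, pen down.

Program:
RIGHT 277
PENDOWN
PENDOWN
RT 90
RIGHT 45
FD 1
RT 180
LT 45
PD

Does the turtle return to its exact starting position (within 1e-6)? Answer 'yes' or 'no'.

Answer: no

Derivation:
Executing turtle program step by step:
Start: pos=(-7,-5), heading=270, pen down
RT 277: heading 270 -> 353
PD: pen down
PD: pen down
RT 90: heading 353 -> 263
RT 45: heading 263 -> 218
FD 1: (-7,-5) -> (-7.788,-5.616) [heading=218, draw]
RT 180: heading 218 -> 38
LT 45: heading 38 -> 83
PD: pen down
Final: pos=(-7.788,-5.616), heading=83, 1 segment(s) drawn

Start position: (-7, -5)
Final position: (-7.788, -5.616)
Distance = 1; >= 1e-6 -> NOT closed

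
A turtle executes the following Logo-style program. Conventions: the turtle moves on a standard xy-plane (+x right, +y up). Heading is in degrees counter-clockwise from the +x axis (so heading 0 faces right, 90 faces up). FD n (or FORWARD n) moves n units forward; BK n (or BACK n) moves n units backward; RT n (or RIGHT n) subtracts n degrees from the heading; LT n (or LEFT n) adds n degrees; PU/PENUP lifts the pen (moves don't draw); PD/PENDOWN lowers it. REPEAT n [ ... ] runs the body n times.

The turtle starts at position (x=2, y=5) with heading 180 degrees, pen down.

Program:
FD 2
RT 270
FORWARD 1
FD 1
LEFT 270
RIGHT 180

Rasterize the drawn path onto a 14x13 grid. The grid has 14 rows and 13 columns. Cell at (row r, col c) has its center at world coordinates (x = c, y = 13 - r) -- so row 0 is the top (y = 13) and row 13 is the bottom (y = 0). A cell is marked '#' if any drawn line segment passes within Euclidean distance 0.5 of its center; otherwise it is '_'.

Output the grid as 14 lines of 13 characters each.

Segment 0: (2,5) -> (0,5)
Segment 1: (0,5) -> (0,4)
Segment 2: (0,4) -> (0,3)

Answer: _____________
_____________
_____________
_____________
_____________
_____________
_____________
_____________
###__________
#____________
#____________
_____________
_____________
_____________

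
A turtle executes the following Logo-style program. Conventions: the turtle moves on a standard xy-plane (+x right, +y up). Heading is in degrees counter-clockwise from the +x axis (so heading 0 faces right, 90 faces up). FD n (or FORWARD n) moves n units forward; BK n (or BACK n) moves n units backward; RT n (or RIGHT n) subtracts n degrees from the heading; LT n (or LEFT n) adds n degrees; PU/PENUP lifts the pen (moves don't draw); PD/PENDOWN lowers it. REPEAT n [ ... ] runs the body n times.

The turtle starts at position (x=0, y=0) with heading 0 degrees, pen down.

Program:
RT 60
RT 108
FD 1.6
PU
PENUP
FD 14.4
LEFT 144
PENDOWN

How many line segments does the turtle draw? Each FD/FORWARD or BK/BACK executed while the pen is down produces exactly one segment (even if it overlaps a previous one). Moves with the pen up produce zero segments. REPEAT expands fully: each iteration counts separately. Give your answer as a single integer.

Executing turtle program step by step:
Start: pos=(0,0), heading=0, pen down
RT 60: heading 0 -> 300
RT 108: heading 300 -> 192
FD 1.6: (0,0) -> (-1.565,-0.333) [heading=192, draw]
PU: pen up
PU: pen up
FD 14.4: (-1.565,-0.333) -> (-15.65,-3.327) [heading=192, move]
LT 144: heading 192 -> 336
PD: pen down
Final: pos=(-15.65,-3.327), heading=336, 1 segment(s) drawn
Segments drawn: 1

Answer: 1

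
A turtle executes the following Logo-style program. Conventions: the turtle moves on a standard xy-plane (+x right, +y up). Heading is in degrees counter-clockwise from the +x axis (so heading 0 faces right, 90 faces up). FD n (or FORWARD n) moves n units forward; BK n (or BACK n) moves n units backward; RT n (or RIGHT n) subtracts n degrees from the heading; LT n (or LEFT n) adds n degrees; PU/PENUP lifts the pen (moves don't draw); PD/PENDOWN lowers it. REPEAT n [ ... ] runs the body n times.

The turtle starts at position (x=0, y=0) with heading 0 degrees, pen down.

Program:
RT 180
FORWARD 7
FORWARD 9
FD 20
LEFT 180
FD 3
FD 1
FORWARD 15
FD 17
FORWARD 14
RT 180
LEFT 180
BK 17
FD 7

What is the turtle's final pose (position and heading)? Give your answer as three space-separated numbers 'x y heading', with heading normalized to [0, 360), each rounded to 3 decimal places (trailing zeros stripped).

Answer: 4 0 0

Derivation:
Executing turtle program step by step:
Start: pos=(0,0), heading=0, pen down
RT 180: heading 0 -> 180
FD 7: (0,0) -> (-7,0) [heading=180, draw]
FD 9: (-7,0) -> (-16,0) [heading=180, draw]
FD 20: (-16,0) -> (-36,0) [heading=180, draw]
LT 180: heading 180 -> 0
FD 3: (-36,0) -> (-33,0) [heading=0, draw]
FD 1: (-33,0) -> (-32,0) [heading=0, draw]
FD 15: (-32,0) -> (-17,0) [heading=0, draw]
FD 17: (-17,0) -> (0,0) [heading=0, draw]
FD 14: (0,0) -> (14,0) [heading=0, draw]
RT 180: heading 0 -> 180
LT 180: heading 180 -> 0
BK 17: (14,0) -> (-3,0) [heading=0, draw]
FD 7: (-3,0) -> (4,0) [heading=0, draw]
Final: pos=(4,0), heading=0, 10 segment(s) drawn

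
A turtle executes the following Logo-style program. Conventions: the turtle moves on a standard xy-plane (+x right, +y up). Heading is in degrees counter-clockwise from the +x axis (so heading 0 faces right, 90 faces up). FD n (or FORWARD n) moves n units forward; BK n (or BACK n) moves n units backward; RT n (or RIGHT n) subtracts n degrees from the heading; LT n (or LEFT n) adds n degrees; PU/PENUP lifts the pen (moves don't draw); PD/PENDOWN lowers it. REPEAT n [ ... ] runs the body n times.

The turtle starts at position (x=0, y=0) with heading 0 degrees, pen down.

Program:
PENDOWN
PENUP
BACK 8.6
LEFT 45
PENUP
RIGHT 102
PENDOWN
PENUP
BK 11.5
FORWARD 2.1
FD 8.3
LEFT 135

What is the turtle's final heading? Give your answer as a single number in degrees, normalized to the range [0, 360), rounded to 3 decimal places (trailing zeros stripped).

Executing turtle program step by step:
Start: pos=(0,0), heading=0, pen down
PD: pen down
PU: pen up
BK 8.6: (0,0) -> (-8.6,0) [heading=0, move]
LT 45: heading 0 -> 45
PU: pen up
RT 102: heading 45 -> 303
PD: pen down
PU: pen up
BK 11.5: (-8.6,0) -> (-14.863,9.645) [heading=303, move]
FD 2.1: (-14.863,9.645) -> (-13.72,7.884) [heading=303, move]
FD 8.3: (-13.72,7.884) -> (-9.199,0.923) [heading=303, move]
LT 135: heading 303 -> 78
Final: pos=(-9.199,0.923), heading=78, 0 segment(s) drawn

Answer: 78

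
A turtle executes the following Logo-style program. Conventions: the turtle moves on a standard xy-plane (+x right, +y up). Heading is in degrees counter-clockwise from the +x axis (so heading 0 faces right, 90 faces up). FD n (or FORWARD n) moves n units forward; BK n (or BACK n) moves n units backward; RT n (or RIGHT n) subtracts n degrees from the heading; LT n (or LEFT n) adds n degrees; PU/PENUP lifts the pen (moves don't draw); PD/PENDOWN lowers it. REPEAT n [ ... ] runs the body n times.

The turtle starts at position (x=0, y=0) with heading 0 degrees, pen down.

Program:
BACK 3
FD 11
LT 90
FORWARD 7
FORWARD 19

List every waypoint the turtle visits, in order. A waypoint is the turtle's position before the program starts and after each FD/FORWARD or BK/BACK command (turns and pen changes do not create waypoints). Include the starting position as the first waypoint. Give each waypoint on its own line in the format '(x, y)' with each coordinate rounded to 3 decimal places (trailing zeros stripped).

Answer: (0, 0)
(-3, 0)
(8, 0)
(8, 7)
(8, 26)

Derivation:
Executing turtle program step by step:
Start: pos=(0,0), heading=0, pen down
BK 3: (0,0) -> (-3,0) [heading=0, draw]
FD 11: (-3,0) -> (8,0) [heading=0, draw]
LT 90: heading 0 -> 90
FD 7: (8,0) -> (8,7) [heading=90, draw]
FD 19: (8,7) -> (8,26) [heading=90, draw]
Final: pos=(8,26), heading=90, 4 segment(s) drawn
Waypoints (5 total):
(0, 0)
(-3, 0)
(8, 0)
(8, 7)
(8, 26)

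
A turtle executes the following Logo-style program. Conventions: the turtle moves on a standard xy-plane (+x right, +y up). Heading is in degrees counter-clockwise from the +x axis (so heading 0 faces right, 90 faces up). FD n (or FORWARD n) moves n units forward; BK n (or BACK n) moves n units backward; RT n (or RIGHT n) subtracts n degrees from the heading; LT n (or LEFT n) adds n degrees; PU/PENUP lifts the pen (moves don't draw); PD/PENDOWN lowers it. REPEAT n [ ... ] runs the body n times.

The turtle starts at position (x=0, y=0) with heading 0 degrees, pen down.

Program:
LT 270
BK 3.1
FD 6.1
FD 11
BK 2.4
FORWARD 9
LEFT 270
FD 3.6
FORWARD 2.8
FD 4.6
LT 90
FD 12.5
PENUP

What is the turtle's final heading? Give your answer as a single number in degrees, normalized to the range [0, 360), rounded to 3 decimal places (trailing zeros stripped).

Answer: 270

Derivation:
Executing turtle program step by step:
Start: pos=(0,0), heading=0, pen down
LT 270: heading 0 -> 270
BK 3.1: (0,0) -> (0,3.1) [heading=270, draw]
FD 6.1: (0,3.1) -> (0,-3) [heading=270, draw]
FD 11: (0,-3) -> (0,-14) [heading=270, draw]
BK 2.4: (0,-14) -> (0,-11.6) [heading=270, draw]
FD 9: (0,-11.6) -> (0,-20.6) [heading=270, draw]
LT 270: heading 270 -> 180
FD 3.6: (0,-20.6) -> (-3.6,-20.6) [heading=180, draw]
FD 2.8: (-3.6,-20.6) -> (-6.4,-20.6) [heading=180, draw]
FD 4.6: (-6.4,-20.6) -> (-11,-20.6) [heading=180, draw]
LT 90: heading 180 -> 270
FD 12.5: (-11,-20.6) -> (-11,-33.1) [heading=270, draw]
PU: pen up
Final: pos=(-11,-33.1), heading=270, 9 segment(s) drawn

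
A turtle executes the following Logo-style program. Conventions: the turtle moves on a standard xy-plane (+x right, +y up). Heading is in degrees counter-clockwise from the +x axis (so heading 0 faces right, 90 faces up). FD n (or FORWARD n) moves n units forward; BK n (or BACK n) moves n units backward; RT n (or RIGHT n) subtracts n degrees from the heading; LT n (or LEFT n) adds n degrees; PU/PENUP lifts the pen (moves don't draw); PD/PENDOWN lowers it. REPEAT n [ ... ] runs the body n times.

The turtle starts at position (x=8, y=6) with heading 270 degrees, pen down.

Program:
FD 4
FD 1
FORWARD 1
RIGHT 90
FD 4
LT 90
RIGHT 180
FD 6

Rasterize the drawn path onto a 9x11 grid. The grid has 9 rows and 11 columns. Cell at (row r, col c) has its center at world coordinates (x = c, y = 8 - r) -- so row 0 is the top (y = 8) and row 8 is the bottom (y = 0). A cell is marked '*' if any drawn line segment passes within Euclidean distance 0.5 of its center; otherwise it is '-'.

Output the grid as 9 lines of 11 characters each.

Segment 0: (8,6) -> (8,2)
Segment 1: (8,2) -> (8,1)
Segment 2: (8,1) -> (8,0)
Segment 3: (8,0) -> (4,0)
Segment 4: (4,0) -> (4,6)

Answer: -----------
-----------
----*---*--
----*---*--
----*---*--
----*---*--
----*---*--
----*---*--
----*****--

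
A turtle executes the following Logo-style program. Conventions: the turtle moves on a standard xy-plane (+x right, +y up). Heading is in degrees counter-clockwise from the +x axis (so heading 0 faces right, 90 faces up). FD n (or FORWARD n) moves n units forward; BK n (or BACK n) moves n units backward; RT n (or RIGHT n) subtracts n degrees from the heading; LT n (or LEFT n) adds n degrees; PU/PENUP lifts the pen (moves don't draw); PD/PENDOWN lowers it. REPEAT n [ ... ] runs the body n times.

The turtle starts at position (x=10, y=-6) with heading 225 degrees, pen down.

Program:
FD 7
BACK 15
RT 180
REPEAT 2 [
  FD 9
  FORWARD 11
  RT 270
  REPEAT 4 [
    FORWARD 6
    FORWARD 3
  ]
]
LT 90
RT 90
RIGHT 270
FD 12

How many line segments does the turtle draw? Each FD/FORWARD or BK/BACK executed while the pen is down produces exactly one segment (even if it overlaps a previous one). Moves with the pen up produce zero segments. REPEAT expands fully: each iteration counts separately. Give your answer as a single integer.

Executing turtle program step by step:
Start: pos=(10,-6), heading=225, pen down
FD 7: (10,-6) -> (5.05,-10.95) [heading=225, draw]
BK 15: (5.05,-10.95) -> (15.657,-0.343) [heading=225, draw]
RT 180: heading 225 -> 45
REPEAT 2 [
  -- iteration 1/2 --
  FD 9: (15.657,-0.343) -> (22.021,6.021) [heading=45, draw]
  FD 11: (22.021,6.021) -> (29.799,13.799) [heading=45, draw]
  RT 270: heading 45 -> 135
  REPEAT 4 [
    -- iteration 1/4 --
    FD 6: (29.799,13.799) -> (25.556,18.042) [heading=135, draw]
    FD 3: (25.556,18.042) -> (23.435,20.163) [heading=135, draw]
    -- iteration 2/4 --
    FD 6: (23.435,20.163) -> (19.192,24.406) [heading=135, draw]
    FD 3: (19.192,24.406) -> (17.071,26.527) [heading=135, draw]
    -- iteration 3/4 --
    FD 6: (17.071,26.527) -> (12.828,30.77) [heading=135, draw]
    FD 3: (12.828,30.77) -> (10.707,32.891) [heading=135, draw]
    -- iteration 4/4 --
    FD 6: (10.707,32.891) -> (6.464,37.134) [heading=135, draw]
    FD 3: (6.464,37.134) -> (4.343,39.255) [heading=135, draw]
  ]
  -- iteration 2/2 --
  FD 9: (4.343,39.255) -> (-2.021,45.619) [heading=135, draw]
  FD 11: (-2.021,45.619) -> (-9.799,53.397) [heading=135, draw]
  RT 270: heading 135 -> 225
  REPEAT 4 [
    -- iteration 1/4 --
    FD 6: (-9.799,53.397) -> (-14.042,49.154) [heading=225, draw]
    FD 3: (-14.042,49.154) -> (-16.163,47.033) [heading=225, draw]
    -- iteration 2/4 --
    FD 6: (-16.163,47.033) -> (-20.406,42.79) [heading=225, draw]
    FD 3: (-20.406,42.79) -> (-22.527,40.669) [heading=225, draw]
    -- iteration 3/4 --
    FD 6: (-22.527,40.669) -> (-26.77,36.426) [heading=225, draw]
    FD 3: (-26.77,36.426) -> (-28.891,34.305) [heading=225, draw]
    -- iteration 4/4 --
    FD 6: (-28.891,34.305) -> (-33.134,30.062) [heading=225, draw]
    FD 3: (-33.134,30.062) -> (-35.255,27.941) [heading=225, draw]
  ]
]
LT 90: heading 225 -> 315
RT 90: heading 315 -> 225
RT 270: heading 225 -> 315
FD 12: (-35.255,27.941) -> (-26.77,19.456) [heading=315, draw]
Final: pos=(-26.77,19.456), heading=315, 23 segment(s) drawn
Segments drawn: 23

Answer: 23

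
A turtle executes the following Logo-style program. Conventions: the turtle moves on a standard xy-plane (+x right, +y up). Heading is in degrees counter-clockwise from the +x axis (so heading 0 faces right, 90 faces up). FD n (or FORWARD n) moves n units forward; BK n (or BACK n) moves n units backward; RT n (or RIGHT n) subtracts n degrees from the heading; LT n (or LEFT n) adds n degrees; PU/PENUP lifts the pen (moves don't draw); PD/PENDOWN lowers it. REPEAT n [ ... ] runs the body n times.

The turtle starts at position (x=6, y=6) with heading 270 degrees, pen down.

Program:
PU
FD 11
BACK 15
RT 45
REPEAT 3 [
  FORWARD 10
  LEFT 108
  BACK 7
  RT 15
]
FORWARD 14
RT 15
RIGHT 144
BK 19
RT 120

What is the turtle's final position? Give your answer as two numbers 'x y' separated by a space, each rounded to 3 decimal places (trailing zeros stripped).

Answer: -19.574 11.43

Derivation:
Executing turtle program step by step:
Start: pos=(6,6), heading=270, pen down
PU: pen up
FD 11: (6,6) -> (6,-5) [heading=270, move]
BK 15: (6,-5) -> (6,10) [heading=270, move]
RT 45: heading 270 -> 225
REPEAT 3 [
  -- iteration 1/3 --
  FD 10: (6,10) -> (-1.071,2.929) [heading=225, move]
  LT 108: heading 225 -> 333
  BK 7: (-1.071,2.929) -> (-7.308,6.107) [heading=333, move]
  RT 15: heading 333 -> 318
  -- iteration 2/3 --
  FD 10: (-7.308,6.107) -> (0.123,-0.584) [heading=318, move]
  LT 108: heading 318 -> 66
  BK 7: (0.123,-0.584) -> (-2.724,-6.979) [heading=66, move]
  RT 15: heading 66 -> 51
  -- iteration 3/3 --
  FD 10: (-2.724,-6.979) -> (3.569,0.792) [heading=51, move]
  LT 108: heading 51 -> 159
  BK 7: (3.569,0.792) -> (10.104,-1.716) [heading=159, move]
  RT 15: heading 159 -> 144
]
FD 14: (10.104,-1.716) -> (-1.222,6.513) [heading=144, move]
RT 15: heading 144 -> 129
RT 144: heading 129 -> 345
BK 19: (-1.222,6.513) -> (-19.574,11.43) [heading=345, move]
RT 120: heading 345 -> 225
Final: pos=(-19.574,11.43), heading=225, 0 segment(s) drawn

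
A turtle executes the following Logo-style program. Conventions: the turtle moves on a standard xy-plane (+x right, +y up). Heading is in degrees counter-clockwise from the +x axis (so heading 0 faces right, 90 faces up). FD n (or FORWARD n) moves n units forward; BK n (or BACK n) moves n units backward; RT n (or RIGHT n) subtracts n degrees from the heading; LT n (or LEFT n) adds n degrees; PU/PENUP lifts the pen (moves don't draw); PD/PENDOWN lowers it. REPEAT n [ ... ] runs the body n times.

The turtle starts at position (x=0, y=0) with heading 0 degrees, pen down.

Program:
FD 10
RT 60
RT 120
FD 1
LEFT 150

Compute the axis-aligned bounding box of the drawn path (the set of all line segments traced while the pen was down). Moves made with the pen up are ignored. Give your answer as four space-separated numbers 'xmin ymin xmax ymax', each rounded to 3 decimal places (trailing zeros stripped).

Executing turtle program step by step:
Start: pos=(0,0), heading=0, pen down
FD 10: (0,0) -> (10,0) [heading=0, draw]
RT 60: heading 0 -> 300
RT 120: heading 300 -> 180
FD 1: (10,0) -> (9,0) [heading=180, draw]
LT 150: heading 180 -> 330
Final: pos=(9,0), heading=330, 2 segment(s) drawn

Segment endpoints: x in {0, 9, 10}, y in {0, 0}
xmin=0, ymin=0, xmax=10, ymax=0

Answer: 0 0 10 0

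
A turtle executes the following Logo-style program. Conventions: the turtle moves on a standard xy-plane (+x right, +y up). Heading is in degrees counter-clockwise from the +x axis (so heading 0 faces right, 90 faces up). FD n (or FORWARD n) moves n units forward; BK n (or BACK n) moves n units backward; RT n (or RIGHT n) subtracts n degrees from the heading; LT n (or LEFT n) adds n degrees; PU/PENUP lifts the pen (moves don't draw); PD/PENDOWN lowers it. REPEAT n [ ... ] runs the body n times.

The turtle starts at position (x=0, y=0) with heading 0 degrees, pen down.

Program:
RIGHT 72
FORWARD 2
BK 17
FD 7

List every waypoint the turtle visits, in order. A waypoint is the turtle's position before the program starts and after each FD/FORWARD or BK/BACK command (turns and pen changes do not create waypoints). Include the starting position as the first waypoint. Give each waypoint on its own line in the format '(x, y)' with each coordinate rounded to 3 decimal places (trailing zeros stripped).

Answer: (0, 0)
(0.618, -1.902)
(-4.635, 14.266)
(-2.472, 7.608)

Derivation:
Executing turtle program step by step:
Start: pos=(0,0), heading=0, pen down
RT 72: heading 0 -> 288
FD 2: (0,0) -> (0.618,-1.902) [heading=288, draw]
BK 17: (0.618,-1.902) -> (-4.635,14.266) [heading=288, draw]
FD 7: (-4.635,14.266) -> (-2.472,7.608) [heading=288, draw]
Final: pos=(-2.472,7.608), heading=288, 3 segment(s) drawn
Waypoints (4 total):
(0, 0)
(0.618, -1.902)
(-4.635, 14.266)
(-2.472, 7.608)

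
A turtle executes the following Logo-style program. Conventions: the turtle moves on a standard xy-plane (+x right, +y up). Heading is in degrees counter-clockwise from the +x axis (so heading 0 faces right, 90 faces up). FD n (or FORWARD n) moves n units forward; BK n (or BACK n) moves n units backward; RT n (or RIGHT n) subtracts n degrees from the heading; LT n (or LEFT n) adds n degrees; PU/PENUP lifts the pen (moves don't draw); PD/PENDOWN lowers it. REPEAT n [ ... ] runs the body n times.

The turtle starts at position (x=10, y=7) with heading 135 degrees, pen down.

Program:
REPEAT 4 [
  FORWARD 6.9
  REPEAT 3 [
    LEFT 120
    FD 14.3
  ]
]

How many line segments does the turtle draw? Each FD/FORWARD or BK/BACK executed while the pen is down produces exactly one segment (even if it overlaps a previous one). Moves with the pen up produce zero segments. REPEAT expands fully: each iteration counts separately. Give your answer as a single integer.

Executing turtle program step by step:
Start: pos=(10,7), heading=135, pen down
REPEAT 4 [
  -- iteration 1/4 --
  FD 6.9: (10,7) -> (5.121,11.879) [heading=135, draw]
  REPEAT 3 [
    -- iteration 1/3 --
    LT 120: heading 135 -> 255
    FD 14.3: (5.121,11.879) -> (1.42,-1.934) [heading=255, draw]
    -- iteration 2/3 --
    LT 120: heading 255 -> 15
    FD 14.3: (1.42,-1.934) -> (15.233,1.767) [heading=15, draw]
    -- iteration 3/3 --
    LT 120: heading 15 -> 135
    FD 14.3: (15.233,1.767) -> (5.121,11.879) [heading=135, draw]
  ]
  -- iteration 2/4 --
  FD 6.9: (5.121,11.879) -> (0.242,16.758) [heading=135, draw]
  REPEAT 3 [
    -- iteration 1/3 --
    LT 120: heading 135 -> 255
    FD 14.3: (0.242,16.758) -> (-3.459,2.945) [heading=255, draw]
    -- iteration 2/3 --
    LT 120: heading 255 -> 15
    FD 14.3: (-3.459,2.945) -> (10.354,6.646) [heading=15, draw]
    -- iteration 3/3 --
    LT 120: heading 15 -> 135
    FD 14.3: (10.354,6.646) -> (0.242,16.758) [heading=135, draw]
  ]
  -- iteration 3/4 --
  FD 6.9: (0.242,16.758) -> (-4.637,21.637) [heading=135, draw]
  REPEAT 3 [
    -- iteration 1/3 --
    LT 120: heading 135 -> 255
    FD 14.3: (-4.637,21.637) -> (-8.338,7.824) [heading=255, draw]
    -- iteration 2/3 --
    LT 120: heading 255 -> 15
    FD 14.3: (-8.338,7.824) -> (5.475,11.525) [heading=15, draw]
    -- iteration 3/3 --
    LT 120: heading 15 -> 135
    FD 14.3: (5.475,11.525) -> (-4.637,21.637) [heading=135, draw]
  ]
  -- iteration 4/4 --
  FD 6.9: (-4.637,21.637) -> (-9.516,26.516) [heading=135, draw]
  REPEAT 3 [
    -- iteration 1/3 --
    LT 120: heading 135 -> 255
    FD 14.3: (-9.516,26.516) -> (-13.217,12.703) [heading=255, draw]
    -- iteration 2/3 --
    LT 120: heading 255 -> 15
    FD 14.3: (-13.217,12.703) -> (0.595,16.405) [heading=15, draw]
    -- iteration 3/3 --
    LT 120: heading 15 -> 135
    FD 14.3: (0.595,16.405) -> (-9.516,26.516) [heading=135, draw]
  ]
]
Final: pos=(-9.516,26.516), heading=135, 16 segment(s) drawn
Segments drawn: 16

Answer: 16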